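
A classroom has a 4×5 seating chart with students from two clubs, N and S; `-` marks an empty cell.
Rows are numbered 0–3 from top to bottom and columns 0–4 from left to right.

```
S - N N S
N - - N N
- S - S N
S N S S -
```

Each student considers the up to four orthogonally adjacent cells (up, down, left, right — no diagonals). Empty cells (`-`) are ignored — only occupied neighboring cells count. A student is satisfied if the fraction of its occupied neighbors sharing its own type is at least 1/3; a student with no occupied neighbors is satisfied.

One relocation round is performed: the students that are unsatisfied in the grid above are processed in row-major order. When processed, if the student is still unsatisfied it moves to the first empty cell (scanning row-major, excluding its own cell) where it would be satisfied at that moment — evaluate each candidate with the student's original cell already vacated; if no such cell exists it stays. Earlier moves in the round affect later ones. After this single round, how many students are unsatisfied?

0

Initially unsatisfied (in order): (0,0), (0,4), (1,0), (2,1), (3,0), (3,1).
  (0,0) → (1,1).
  (0,4) → (0,1).
  (1,0) → (0,4).
  (2,1): now satisfied by earlier moves; stays.
  (3,0) → (0,0).
  (3,1) → (1,2).
Resulting grid:
S S N N N
- S N N N
- S - S N
- - S S -
All satisfied now.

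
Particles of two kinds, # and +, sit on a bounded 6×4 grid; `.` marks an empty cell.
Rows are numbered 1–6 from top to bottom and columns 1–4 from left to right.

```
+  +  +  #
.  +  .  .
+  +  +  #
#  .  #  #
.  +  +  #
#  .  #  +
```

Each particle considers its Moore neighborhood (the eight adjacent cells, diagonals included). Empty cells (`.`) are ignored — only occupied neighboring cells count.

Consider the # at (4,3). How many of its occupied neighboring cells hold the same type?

Occupied neighbors of (4,3): (3,2)=+, (3,3)=+, (3,4)=#, (4,4)=#, (5,2)=+, (5,3)=+, (5,4)=#.
Same type (#): 3 of 7.

3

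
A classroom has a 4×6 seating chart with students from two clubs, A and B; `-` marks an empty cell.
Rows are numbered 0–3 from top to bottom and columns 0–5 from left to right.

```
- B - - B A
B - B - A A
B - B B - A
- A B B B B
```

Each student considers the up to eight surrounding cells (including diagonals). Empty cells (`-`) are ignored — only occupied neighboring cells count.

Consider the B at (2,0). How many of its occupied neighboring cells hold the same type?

Occupied neighbors of (2,0): (1,0)=B, (3,1)=A.
Same type (B): 1 of 2.

1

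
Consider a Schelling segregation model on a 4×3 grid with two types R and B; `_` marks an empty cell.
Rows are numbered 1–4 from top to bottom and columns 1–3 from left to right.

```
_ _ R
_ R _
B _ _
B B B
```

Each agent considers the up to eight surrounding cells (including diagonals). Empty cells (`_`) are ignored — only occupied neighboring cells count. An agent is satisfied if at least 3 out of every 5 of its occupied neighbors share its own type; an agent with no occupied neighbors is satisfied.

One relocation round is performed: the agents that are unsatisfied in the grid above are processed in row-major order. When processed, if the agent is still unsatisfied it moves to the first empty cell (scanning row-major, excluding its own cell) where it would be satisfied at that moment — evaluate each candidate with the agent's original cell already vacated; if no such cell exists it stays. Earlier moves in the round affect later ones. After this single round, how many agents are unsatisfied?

0

Initially unsatisfied (in order): (2,2).
  (2,2) → (1,1).
Resulting grid:
R _ R
_ _ _
B _ _
B B B
All satisfied now.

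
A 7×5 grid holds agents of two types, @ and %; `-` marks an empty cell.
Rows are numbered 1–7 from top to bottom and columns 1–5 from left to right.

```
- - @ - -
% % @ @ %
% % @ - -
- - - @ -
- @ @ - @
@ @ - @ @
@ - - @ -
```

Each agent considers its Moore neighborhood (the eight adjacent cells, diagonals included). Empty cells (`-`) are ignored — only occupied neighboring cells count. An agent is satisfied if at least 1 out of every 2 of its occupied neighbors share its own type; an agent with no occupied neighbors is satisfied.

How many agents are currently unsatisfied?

(1,3)@ 2/3 satisfied
(2,1)% 3/3 satisfied
(2,2)% 3/6 satisfied
(2,3)@ 3/5 satisfied
(2,4)@ 3/4 satisfied
(2,5)% 0/1 not
(3,1)% 3/3 satisfied
(3,2)% 3/5 satisfied
(3,3)@ 3/5 satisfied
(4,4)@ 3/3 satisfied
(5,2)@ 3/3 satisfied
(5,3)@ 4/4 satisfied
(5,5)@ 3/3 satisfied
(6,1)@ 3/3 satisfied
(6,2)@ 4/4 satisfied
(6,4)@ 4/4 satisfied
(6,5)@ 3/3 satisfied
(7,1)@ 2/2 satisfied
(7,4)@ 2/2 satisfied
Unsatisfied: (2,5) — 1 in total.

1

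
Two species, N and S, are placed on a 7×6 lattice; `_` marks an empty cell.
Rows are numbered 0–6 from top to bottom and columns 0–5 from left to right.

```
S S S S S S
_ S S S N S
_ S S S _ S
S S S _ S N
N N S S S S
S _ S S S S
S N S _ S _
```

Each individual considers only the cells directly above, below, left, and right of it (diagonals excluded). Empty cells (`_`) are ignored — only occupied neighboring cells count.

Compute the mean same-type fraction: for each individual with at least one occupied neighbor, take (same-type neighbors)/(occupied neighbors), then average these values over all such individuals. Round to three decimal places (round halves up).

0.740

Row 0: (0,0)S 1/1 · (0,1)S 3/3 · (0,2)S 3/3 · (0,3)S 3/3 · (0,4)S 2/3 · (0,5)S 2/2
Row 1: (1,1)S 3/3 · (1,2)S 4/4 · (1,3)S 3/4 · (1,4)N 0/3 · (1,5)S 2/3
Row 2: (2,1)S 3/3 · (2,2)S 4/4 · (2,3)S 2/2 · (2,5)S 1/2
Row 3: (3,0)S 1/2 · (3,1)S 3/4 · (3,2)S 3/3 · (3,4)S 1/2 · (3,5)N 0/3
Row 4: (4,0)N 1/3 · (4,1)N 1/3 · (4,2)S 3/4 · (4,3)S 3/3 · (4,4)S 4/4 · (4,5)S 2/3
Row 5: (5,0)S 1/2 · (5,2)S 3/3 · (5,3)S 3/3 · (5,4)S 4/4 · (5,5)S 2/2
Row 6: (6,0)S 1/2 · (6,1)N 0/2 · (6,2)S 1/2 · (6,4)S 1/1
Sum over 35 individuals: 1/1 + 3/3 + 3/3 + 3/3 + 2/3 + 2/2 + 3/3 + 4/4 + 3/4 + 0/3 + 2/3 + 3/3 + 4/4 + 2/2 + 1/2 + 1/2 + 3/4 + 3/3 + 1/2 + 0/3 + 1/3 + 1/3 + 3/4 + 3/3 + 4/4 + 2/3 + 1/2 + 3/3 + 3/3 + 4/4 + 2/2 + 1/2 + 0/2 + 1/2 + 1/1 = 311/12; mean = 311/12 ÷ 35 = 311/420 = 0.740476… → 0.740.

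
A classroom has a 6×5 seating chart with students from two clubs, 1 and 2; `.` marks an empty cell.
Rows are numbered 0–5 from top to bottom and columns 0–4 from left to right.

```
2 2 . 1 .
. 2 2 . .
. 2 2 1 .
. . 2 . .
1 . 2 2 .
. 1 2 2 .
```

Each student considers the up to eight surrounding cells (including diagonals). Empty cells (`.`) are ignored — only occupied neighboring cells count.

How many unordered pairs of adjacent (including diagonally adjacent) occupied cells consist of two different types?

Scan each occupied cell's neighbors to the right and below (and the two forward diagonals) so each pair is counted once.
Row 0: 2(0,0)–2(0,1)= 2(0,0)–2(1,1)= 2(0,1)–2(1,1)= 2(0,1)–2(1,2)= 1(0,3)–2(1,2)≠  → 1/5 unlike.
Row 1: 2(1,1)–2(1,2)= 2(1,1)–2(2,1)= 2(1,1)–2(2,2)= 2(1,2)–2(2,2)= 2(1,2)–1(2,3)≠ 2(1,2)–2(2,1)=  → 1/6 unlike.
Row 2: 2(2,1)–2(2,2)= 2(2,1)–2(3,2)= 2(2,2)–1(2,3)≠ 2(2,2)–2(3,2)= 1(2,3)–2(3,2)≠  → 2/5 unlike.
Row 3: 2(3,2)–2(4,2)= 2(3,2)–2(4,3)=  → 0/2 unlike.
Row 4: 1(4,0)–1(5,1)= 2(4,2)–2(4,3)= 2(4,2)–2(5,2)= 2(4,2)–2(5,3)= 2(4,2)–1(5,1)≠ 2(4,3)–2(5,3)= 2(4,3)–2(5,2)=  → 1/7 unlike.
Row 5: 1(5,1)–2(5,2)≠ 2(5,2)–2(5,3)=  → 1/2 unlike.
Total adjacent occupied pairs: 27; unlike-type pairs: 6.

6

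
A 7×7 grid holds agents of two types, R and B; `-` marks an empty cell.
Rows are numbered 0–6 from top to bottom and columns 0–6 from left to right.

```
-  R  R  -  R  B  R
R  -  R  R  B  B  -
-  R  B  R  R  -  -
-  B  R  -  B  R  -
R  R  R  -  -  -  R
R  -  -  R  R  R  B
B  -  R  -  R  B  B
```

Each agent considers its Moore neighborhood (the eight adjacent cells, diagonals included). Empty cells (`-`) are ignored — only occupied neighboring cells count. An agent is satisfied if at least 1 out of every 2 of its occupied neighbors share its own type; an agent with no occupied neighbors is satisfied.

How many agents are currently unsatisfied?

9

Row 0: (0,1)R 3/3 satisfied · (0,2)R 3/3 satisfied · (0,4)R 1/4 not · (0,5)B 2/4 satisfied · (0,6)R 0/2 not
Row 1: (1,0)R 2/2 satisfied · (1,2)R 5/6 satisfied · (1,3)R 5/7 satisfied · (1,4)B 2/6 not · (1,5)B 2/5 not
Row 2: (2,1)R 3/5 satisfied · (2,2)B 1/6 not · (2,3)R 4/7 satisfied · (2,4)R 3/6 satisfied
Row 3: (3,1)B 1/6 not · (3,2)R 4/6 satisfied · (3,4)B 0/3 not · (3,5)R 2/3 satisfied
Row 4: (4,0)R 2/3 satisfied · (4,1)R 4/5 satisfied · (4,2)R 3/4 satisfied · (4,6)R 2/3 satisfied
Row 5: (5,0)R 2/3 satisfied · (5,3)R 4/4 satisfied · (5,4)R 3/4 satisfied · (5,5)R 3/6 satisfied · (5,6)B 2/4 satisfied
Row 6: (6,0)B 0/1 not · (6,2)R 1/1 satisfied · (6,4)R 3/4 satisfied · (6,5)B 2/5 not · (6,6)B 2/3 satisfied
Unsatisfied: (0,4), (0,6), (1,4), (1,5), (2,2), (3,1), (3,4), (6,0), (6,5) — 9 in total.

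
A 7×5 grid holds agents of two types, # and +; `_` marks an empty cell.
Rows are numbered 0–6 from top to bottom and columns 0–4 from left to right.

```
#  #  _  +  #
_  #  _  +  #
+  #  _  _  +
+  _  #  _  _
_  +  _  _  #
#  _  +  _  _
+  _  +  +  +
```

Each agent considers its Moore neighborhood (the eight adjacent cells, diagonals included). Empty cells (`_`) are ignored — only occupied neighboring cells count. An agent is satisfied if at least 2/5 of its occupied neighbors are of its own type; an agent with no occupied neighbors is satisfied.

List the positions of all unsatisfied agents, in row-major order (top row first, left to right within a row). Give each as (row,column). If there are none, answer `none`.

(0,3), (0,4), (1,4), (2,0), (5,0), (6,0)

Row 0: (0,0)# 2/2 satisfied · (0,1)# 2/2 satisfied · (0,3)+ 1/3 not · (0,4)# 1/3 not
Row 1: (1,1)# 3/4 satisfied · (1,3)+ 2/4 satisfied · (1,4)# 1/4 not
Row 2: (2,0)+ 1/3 not · (2,1)# 2/4 satisfied · (2,4)+ 1/2 satisfied
Row 3: (3,0)+ 2/3 satisfied · (3,2)# 1/2 satisfied
Row 4: (4,1)+ 2/4 satisfied · (4,4)# 0/0 satisfied
Row 5: (5,0)# 0/2 not · (5,2)+ 3/3 satisfied
Row 6: (6,0)+ 0/1 not · (6,2)+ 2/2 satisfied · (6,3)+ 3/3 satisfied · (6,4)+ 1/1 satisfied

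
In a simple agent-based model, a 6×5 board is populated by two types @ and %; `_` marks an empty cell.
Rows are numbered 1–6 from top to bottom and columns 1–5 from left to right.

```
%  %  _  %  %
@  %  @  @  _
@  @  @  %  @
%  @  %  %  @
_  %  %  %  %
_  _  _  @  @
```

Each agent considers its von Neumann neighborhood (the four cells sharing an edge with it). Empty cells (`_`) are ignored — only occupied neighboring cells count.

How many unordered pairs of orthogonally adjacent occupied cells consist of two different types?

17

Scan each occupied cell's neighbors to the right and below so each pair is counted once.
Row 1: %(1,1)–%(1,2)= %(1,1)–@(2,1)≠ %(1,2)–%(2,2)= %(1,4)–%(1,5)= %(1,4)–@(2,4)≠  → 2/5 unlike.
Row 2: @(2,1)–%(2,2)≠ @(2,1)–@(3,1)= %(2,2)–@(2,3)≠ %(2,2)–@(3,2)≠ @(2,3)–@(2,4)= @(2,3)–@(3,3)= @(2,4)–%(3,4)≠  → 4/7 unlike.
Row 3: @(3,1)–@(3,2)= @(3,1)–%(4,1)≠ @(3,2)–@(3,3)= @(3,2)–@(4,2)= @(3,3)–%(3,4)≠ @(3,3)–%(4,3)≠ %(3,4)–@(3,5)≠ %(3,4)–%(4,4)= @(3,5)–@(4,5)=  → 4/9 unlike.
Row 4: %(4,1)–@(4,2)≠ @(4,2)–%(4,3)≠ @(4,2)–%(5,2)≠ %(4,3)–%(4,4)= %(4,3)–%(5,3)= %(4,4)–@(4,5)≠ %(4,4)–%(5,4)= @(4,5)–%(5,5)≠  → 5/8 unlike.
Row 5: %(5,2)–%(5,3)= %(5,3)–%(5,4)= %(5,4)–%(5,5)= %(5,4)–@(6,4)≠ %(5,5)–@(6,5)≠  → 2/5 unlike.
Row 6: @(6,4)–@(6,5)=  → 0/1 unlike.
Total adjacent occupied pairs: 35; unlike-type pairs: 17.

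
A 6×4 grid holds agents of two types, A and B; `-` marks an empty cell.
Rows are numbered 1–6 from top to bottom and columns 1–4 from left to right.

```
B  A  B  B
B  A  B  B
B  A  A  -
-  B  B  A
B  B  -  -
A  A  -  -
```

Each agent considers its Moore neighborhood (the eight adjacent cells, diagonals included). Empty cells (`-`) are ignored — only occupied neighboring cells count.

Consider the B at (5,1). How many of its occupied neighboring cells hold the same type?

2

Occupied neighbors of (5,1): (4,2)=B, (5,2)=B, (6,1)=A, (6,2)=A.
Same type (B): 2 of 4.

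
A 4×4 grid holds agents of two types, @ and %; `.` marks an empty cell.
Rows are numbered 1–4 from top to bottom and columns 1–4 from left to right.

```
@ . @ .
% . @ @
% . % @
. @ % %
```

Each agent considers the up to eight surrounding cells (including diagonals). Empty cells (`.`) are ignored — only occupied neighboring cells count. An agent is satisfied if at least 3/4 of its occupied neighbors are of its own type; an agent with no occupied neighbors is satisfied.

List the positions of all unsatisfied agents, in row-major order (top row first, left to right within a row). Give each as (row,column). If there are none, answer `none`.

(1,1), (2,1), (3,1), (3,3), (3,4), (4,2), (4,3), (4,4)

Row 1: (1,1)@ 0/1 unhappy · (1,3)@ 2/2 ok
Row 2: (2,1)% 1/2 unhappy · (2,3)@ 3/4 ok · (2,4)@ 3/4 ok
Row 3: (3,1)% 1/2 unhappy · (3,3)% 2/6 unhappy · (3,4)@ 2/5 unhappy
Row 4: (4,2)@ 0/3 unhappy · (4,3)% 2/4 unhappy · (4,4)% 2/3 unhappy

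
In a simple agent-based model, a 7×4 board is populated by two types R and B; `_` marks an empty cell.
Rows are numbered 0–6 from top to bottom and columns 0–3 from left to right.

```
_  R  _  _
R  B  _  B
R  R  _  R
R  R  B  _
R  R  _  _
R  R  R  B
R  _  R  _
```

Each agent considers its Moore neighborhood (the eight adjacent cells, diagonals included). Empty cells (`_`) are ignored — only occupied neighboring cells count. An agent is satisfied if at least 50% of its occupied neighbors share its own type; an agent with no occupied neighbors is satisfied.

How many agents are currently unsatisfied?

Row 0: (0,1)R 1/2 satisfied
Row 1: (1,0)R 3/4 satisfied · (1,1)B 0/4 not · (1,3)B 0/1 not
Row 2: (2,0)R 4/5 satisfied · (2,1)R 4/6 satisfied · (2,3)R 0/2 not
Row 3: (3,0)R 5/5 satisfied · (3,1)R 5/6 satisfied · (3,2)B 0/4 not
Row 4: (4,0)R 5/5 satisfied · (4,1)R 6/7 satisfied
Row 5: (5,0)R 4/4 satisfied · (5,1)R 6/6 satisfied · (5,2)R 3/4 satisfied · (5,3)B 0/2 not
Row 6: (6,0)R 2/2 satisfied · (6,2)R 2/3 satisfied
Unsatisfied: (1,1), (1,3), (2,3), (3,2), (5,3) — 5 in total.

5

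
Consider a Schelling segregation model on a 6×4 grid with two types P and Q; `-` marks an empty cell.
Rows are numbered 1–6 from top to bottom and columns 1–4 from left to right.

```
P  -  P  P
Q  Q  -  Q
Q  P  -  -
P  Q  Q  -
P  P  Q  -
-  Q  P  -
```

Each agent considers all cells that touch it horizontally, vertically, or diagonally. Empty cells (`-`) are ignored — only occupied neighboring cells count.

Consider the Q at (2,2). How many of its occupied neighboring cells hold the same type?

Occupied neighbors of (2,2): (1,1)=P, (1,3)=P, (2,1)=Q, (3,1)=Q, (3,2)=P.
Same type (Q): 2 of 5.

2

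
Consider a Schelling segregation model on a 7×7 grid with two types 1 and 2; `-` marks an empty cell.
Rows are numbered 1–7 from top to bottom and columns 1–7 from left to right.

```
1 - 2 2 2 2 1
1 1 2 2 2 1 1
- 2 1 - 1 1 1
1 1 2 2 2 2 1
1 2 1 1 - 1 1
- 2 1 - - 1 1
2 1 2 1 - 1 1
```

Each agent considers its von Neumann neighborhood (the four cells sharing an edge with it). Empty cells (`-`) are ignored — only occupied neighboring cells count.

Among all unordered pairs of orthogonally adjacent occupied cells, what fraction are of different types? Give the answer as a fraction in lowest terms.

26/59

Scan each occupied cell's neighbors to the right and below so each pair is counted once.
Row 1: 1(1,1)–1(2,1)= 2(1,3)–2(1,4)= 2(1,3)–2(2,3)= 2(1,4)–2(1,5)= 2(1,4)–2(2,4)= 2(1,5)–2(1,6)= 2(1,5)–2(2,5)= 2(1,6)–1(1,7)≠ 2(1,6)–1(2,6)≠ 1(1,7)–1(2,7)=  → 2/10 unlike.
Row 2: 1(2,1)–1(2,2)= 1(2,2)–2(2,3)≠ 1(2,2)–2(3,2)≠ 2(2,3)–2(2,4)= 2(2,3)–1(3,3)≠ 2(2,4)–2(2,5)= 2(2,5)–1(2,6)≠ 2(2,5)–1(3,5)≠ 1(2,6)–1(2,7)= 1(2,6)–1(3,6)= 1(2,7)–1(3,7)=  → 5/11 unlike.
Row 3: 2(3,2)–1(3,3)≠ 2(3,2)–1(4,2)≠ 1(3,3)–2(4,3)≠ 1(3,5)–1(3,6)= 1(3,5)–2(4,5)≠ 1(3,6)–1(3,7)= 1(3,6)–2(4,6)≠ 1(3,7)–1(4,7)=  → 5/8 unlike.
Row 4: 1(4,1)–1(4,2)= 1(4,1)–1(5,1)= 1(4,2)–2(4,3)≠ 1(4,2)–2(5,2)≠ 2(4,3)–2(4,4)= 2(4,3)–1(5,3)≠ 2(4,4)–2(4,5)= 2(4,4)–1(5,4)≠ 2(4,5)–2(4,6)= 2(4,6)–1(4,7)≠ 2(4,6)–1(5,6)≠ 1(4,7)–1(5,7)=  → 6/12 unlike.
Row 5: 1(5,1)–2(5,2)≠ 2(5,2)–1(5,3)≠ 2(5,2)–2(6,2)= 1(5,3)–1(5,4)= 1(5,3)–1(6,3)= 1(5,6)–1(5,7)= 1(5,6)–1(6,6)= 1(5,7)–1(6,7)=  → 2/8 unlike.
Row 6: 2(6,2)–1(6,3)≠ 2(6,2)–1(7,2)≠ 1(6,3)–2(7,3)≠ 1(6,6)–1(6,7)= 1(6,6)–1(7,6)= 1(6,7)–1(7,7)=  → 3/6 unlike.
Row 7: 2(7,1)–1(7,2)≠ 1(7,2)–2(7,3)≠ 2(7,3)–1(7,4)≠ 1(7,6)–1(7,7)=  → 3/4 unlike.
Total adjacent occupied pairs: 59; unlike-type pairs: 26.
26/59 is already in lowest terms.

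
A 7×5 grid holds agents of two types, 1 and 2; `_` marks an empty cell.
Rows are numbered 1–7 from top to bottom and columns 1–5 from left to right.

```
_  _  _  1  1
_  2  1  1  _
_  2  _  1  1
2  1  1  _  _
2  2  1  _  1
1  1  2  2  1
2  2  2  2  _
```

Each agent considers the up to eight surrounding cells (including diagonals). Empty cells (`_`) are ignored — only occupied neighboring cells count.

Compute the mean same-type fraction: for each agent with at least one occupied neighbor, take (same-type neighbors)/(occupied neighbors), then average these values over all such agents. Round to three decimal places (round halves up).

0.602

Row 1: (1,4)1 3/3 · (1,5)1 2/2
Row 2: (2,2)2 1/2 · (2,3)1 3/5 · (2,4)1 5/5
Row 3: (3,2)2 2/5 · (3,4)1 4/4 · (3,5)1 2/2
Row 4: (4,1)2 3/4 · (4,2)1 2/6 · (4,3)1 3/5
Row 5: (5,1)2 2/5 · (5,2)2 3/8 · (5,3)1 3/6 · (5,5)1 1/2
Row 6: (6,1)1 1/5 · (6,2)1 2/8 · (6,3)2 5/7 · (6,4)2 3/6 · (6,5)1 1/3
Row 7: (7,1)2 1/3 · (7,2)2 3/5 · (7,3)2 4/5 · (7,4)2 3/4
Sum over 24 agents: 3/3 + 2/2 + 1/2 + 3/5 + 5/5 + 2/5 + 4/4 + 2/2 + 3/4 + 2/6 + 3/5 + 2/5 + 3/8 + 3/6 + 1/2 + 1/5 + 2/8 + 5/7 + 3/6 + 1/3 + 1/3 + 3/5 + 4/5 + 3/4 = 4043/280; mean = 4043/280 ÷ 24 = 4043/6720 = 0.601636… → 0.602.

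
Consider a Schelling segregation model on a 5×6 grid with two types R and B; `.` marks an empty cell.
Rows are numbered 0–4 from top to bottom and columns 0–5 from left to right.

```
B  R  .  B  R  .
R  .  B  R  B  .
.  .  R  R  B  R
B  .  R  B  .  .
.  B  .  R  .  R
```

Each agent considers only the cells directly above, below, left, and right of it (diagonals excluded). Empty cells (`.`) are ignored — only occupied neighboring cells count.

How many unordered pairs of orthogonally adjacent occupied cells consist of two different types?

13

Scan each occupied cell's neighbors to the right and below so each pair is counted once.
Row 0: B(0,0)–R(0,1)≠ B(0,0)–R(1,0)≠ B(0,3)–R(0,4)≠ B(0,3)–R(1,3)≠ R(0,4)–B(1,4)≠  → 5/5 unlike.
Row 1: B(1,2)–R(1,3)≠ B(1,2)–R(2,2)≠ R(1,3)–B(1,4)≠ R(1,3)–R(2,3)= B(1,4)–B(2,4)=  → 3/5 unlike.
Row 2: R(2,2)–R(2,3)= R(2,2)–R(3,2)= R(2,3)–B(2,4)≠ R(2,3)–B(3,3)≠ B(2,4)–R(2,5)≠  → 3/5 unlike.
Row 3: R(3,2)–B(3,3)≠ B(3,3)–R(4,3)≠  → 2/2 unlike.
Total adjacent occupied pairs: 17; unlike-type pairs: 13.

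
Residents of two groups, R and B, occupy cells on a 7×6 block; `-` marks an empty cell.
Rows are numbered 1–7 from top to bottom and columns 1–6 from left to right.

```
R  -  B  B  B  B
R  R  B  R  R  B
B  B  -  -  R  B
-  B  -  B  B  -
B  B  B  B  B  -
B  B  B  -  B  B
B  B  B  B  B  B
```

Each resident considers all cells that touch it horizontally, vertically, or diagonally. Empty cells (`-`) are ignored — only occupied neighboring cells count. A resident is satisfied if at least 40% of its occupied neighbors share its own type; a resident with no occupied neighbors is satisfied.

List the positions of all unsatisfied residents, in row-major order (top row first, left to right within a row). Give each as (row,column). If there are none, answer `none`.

(1,1)R 2/2 satisfied
(1,3)B 2/4 satisfied
(1,4)B 3/5 satisfied
(1,5)B 3/5 satisfied
(1,6)B 2/3 satisfied
(2,1)R 2/4 satisfied
(2,2)R 2/6 not
(2,3)B 3/5 satisfied
(2,4)R 2/6 not
(2,5)R 2/7 not
(2,6)B 3/5 satisfied
(3,1)B 2/4 satisfied
(3,2)B 3/5 satisfied
(3,5)R 2/6 not
(3,6)B 2/4 satisfied
(4,2)B 5/5 satisfied
(4,4)B 4/5 satisfied
(4,5)B 4/5 satisfied
(5,1)B 4/4 satisfied
(5,2)B 6/6 satisfied
(5,3)B 6/6 satisfied
(5,4)B 6/6 satisfied
(5,5)B 5/5 satisfied
(6,1)B 5/5 satisfied
(6,2)B 8/8 satisfied
(6,3)B 7/7 satisfied
(6,5)B 6/6 satisfied
(6,6)B 4/4 satisfied
(7,1)B 3/3 satisfied
(7,2)B 5/5 satisfied
(7,3)B 4/4 satisfied
(7,4)B 4/4 satisfied
(7,5)B 4/4 satisfied
(7,6)B 3/3 satisfied

(2,2), (2,4), (2,5), (3,5)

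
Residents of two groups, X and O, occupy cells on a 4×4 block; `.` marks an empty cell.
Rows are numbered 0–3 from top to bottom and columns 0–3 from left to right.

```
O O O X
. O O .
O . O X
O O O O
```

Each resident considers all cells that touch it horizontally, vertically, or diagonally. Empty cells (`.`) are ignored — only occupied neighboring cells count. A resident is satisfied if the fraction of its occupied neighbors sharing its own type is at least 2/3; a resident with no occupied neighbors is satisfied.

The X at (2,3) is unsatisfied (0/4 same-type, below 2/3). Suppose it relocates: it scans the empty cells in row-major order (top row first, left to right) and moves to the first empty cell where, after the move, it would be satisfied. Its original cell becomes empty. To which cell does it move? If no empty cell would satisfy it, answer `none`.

Vacating (2,3). Empty cells in order:
  (1,0): 0/4 same-type → still unsatisfied.
  (1,3): 1/4 same-type → still unsatisfied.
  (2,1): 0/7 same-type → still unsatisfied.

none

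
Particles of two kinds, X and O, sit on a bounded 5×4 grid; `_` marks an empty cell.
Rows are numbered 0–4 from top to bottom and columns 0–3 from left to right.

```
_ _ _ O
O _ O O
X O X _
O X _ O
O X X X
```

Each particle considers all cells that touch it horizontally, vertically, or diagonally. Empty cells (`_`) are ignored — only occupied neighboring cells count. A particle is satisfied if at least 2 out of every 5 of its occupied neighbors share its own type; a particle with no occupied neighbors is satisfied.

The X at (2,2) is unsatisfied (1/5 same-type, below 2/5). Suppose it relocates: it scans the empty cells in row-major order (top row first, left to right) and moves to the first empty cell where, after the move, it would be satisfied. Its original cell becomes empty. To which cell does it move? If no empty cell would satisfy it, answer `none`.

(3,2)

Vacating (2,2). Empty cells in order:
  (0,0): 0/1 same-type → still unsatisfied.
  (0,1): 0/2 same-type → still unsatisfied.
  (0,2): 0/3 same-type → still unsatisfied.
  (1,1): 1/4 same-type → still unsatisfied.
  (2,3): 0/3 same-type → still unsatisfied.
  (3,2): 4/6 same-type → satisfied — stop here.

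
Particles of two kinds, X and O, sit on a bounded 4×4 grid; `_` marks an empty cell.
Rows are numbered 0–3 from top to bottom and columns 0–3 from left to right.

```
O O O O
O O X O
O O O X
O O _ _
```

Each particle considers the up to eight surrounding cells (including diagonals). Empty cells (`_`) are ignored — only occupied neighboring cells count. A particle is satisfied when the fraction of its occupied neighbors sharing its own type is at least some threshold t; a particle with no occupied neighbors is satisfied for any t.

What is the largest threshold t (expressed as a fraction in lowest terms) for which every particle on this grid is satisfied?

(0,0)O 3/3
(0,1)O 4/5
(0,2)O 4/5
(0,3)O 2/3
(1,0)O 5/5
(1,1)O 7/8
(1,2)X 1/8
(1,3)O 3/5
(2,0)O 5/5
(2,1)O 6/7
(2,2)O 4/6
(2,3)X 1/3
(3,0)O 3/3
(3,1)O 4/4
The smallest same-type fraction is 1/8 at (1,2), which reduces to 1/8. Any threshold above that leaves this particle unsatisfied.

1/8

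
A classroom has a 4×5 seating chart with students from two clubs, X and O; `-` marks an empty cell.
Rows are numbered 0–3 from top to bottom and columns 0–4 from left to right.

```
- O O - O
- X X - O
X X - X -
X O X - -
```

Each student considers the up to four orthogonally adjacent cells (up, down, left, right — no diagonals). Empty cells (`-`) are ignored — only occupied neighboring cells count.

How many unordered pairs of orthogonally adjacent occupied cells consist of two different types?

Scan each occupied cell's neighbors to the right and below so each pair is counted once.
Row 0: O(0,1)–O(0,2)= O(0,1)–X(1,1)≠ O(0,2)–X(1,2)≠ O(0,4)–O(1,4)=  → 2/4 unlike.
Row 1: X(1,1)–X(1,2)= X(1,1)–X(2,1)=  → 0/2 unlike.
Row 2: X(2,0)–X(2,1)= X(2,0)–X(3,0)= X(2,1)–O(3,1)≠  → 1/3 unlike.
Row 3: X(3,0)–O(3,1)≠ O(3,1)–X(3,2)≠  → 2/2 unlike.
Total adjacent occupied pairs: 11; unlike-type pairs: 5.

5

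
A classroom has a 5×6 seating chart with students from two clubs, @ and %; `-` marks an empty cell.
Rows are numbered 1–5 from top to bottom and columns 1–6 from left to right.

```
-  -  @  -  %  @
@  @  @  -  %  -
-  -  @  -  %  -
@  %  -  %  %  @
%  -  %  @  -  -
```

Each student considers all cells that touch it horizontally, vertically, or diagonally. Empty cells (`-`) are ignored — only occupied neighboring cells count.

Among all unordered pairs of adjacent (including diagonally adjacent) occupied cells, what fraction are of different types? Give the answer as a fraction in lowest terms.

11/25

Scan each occupied cell's neighbors to the right and below (and the two forward diagonals) so each pair is counted once.
From row 1: 2 unlike of 5 pairs (running 2/5).
From row 2: 0 unlike of 5 pairs (running 2/10).
From row 3: 3 unlike of 5 pairs (running 5/15).
From row 4: 5 unlike of 9 pairs (running 10/24).
From row 5: 1 unlike of 1 pairs (running 11/25).
Total adjacent occupied pairs: 25; unlike-type pairs: 11.
11/25 is already in lowest terms.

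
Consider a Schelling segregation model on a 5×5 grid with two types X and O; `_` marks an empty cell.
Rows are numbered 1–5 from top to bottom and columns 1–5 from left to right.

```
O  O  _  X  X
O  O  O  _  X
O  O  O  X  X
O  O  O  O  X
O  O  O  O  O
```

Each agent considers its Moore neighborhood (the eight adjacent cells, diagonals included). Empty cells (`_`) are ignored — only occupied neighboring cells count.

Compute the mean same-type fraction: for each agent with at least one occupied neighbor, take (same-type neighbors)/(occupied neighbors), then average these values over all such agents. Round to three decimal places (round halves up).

Row 1: (1,1)O 3/3 · (1,2)O 4/4 · (1,4)X 2/3 · (1,5)X 2/2
Row 2: (2,1)O 5/5 · (2,2)O 7/7 · (2,3)O 4/6 · (2,5)X 4/4
Row 3: (3,1)O 5/5 · (3,2)O 8/8 · (3,3)O 6/7 · (3,4)X 3/7 · (3,5)X 3/4
Row 4: (4,1)O 5/5 · (4,2)O 8/8 · (4,3)O 7/8 · (4,4)O 5/8 · (4,5)X 2/5
Row 5: (5,1)O 3/3 · (5,2)O 5/5 · (5,3)O 5/5 · (5,4)O 4/5 · (5,5)O 2/3
Sum over 23 agents: 3/3 + 4/4 + 2/3 + 2/2 + 5/5 + 7/7 + 4/6 + 4/4 + 5/5 + 8/8 + 6/7 + 3/7 + 3/4 + 5/5 + 8/8 + 7/8 + 5/8 + 2/5 + 3/3 + 5/5 + 5/5 + 4/5 + 2/3 = 2763/140; mean = 2763/140 ÷ 23 = 2763/3220 = 0.858074… → 0.858.

0.858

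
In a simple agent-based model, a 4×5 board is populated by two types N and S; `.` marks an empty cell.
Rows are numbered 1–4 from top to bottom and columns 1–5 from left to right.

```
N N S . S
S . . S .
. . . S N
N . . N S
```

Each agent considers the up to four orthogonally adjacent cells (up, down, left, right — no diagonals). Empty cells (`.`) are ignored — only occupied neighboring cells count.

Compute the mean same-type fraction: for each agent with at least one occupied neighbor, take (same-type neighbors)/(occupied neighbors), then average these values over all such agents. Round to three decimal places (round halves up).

(1,1)N 1/2
(1,2)N 1/2
(1,3)S 0/1
(1,5)S — no occupied neighbors
(2,1)S 0/1
(2,4)S 1/1
(3,4)S 1/3
(3,5)N 0/2
(4,1)N — no occupied neighbors
(4,4)N 0/2
(4,5)S 0/2
Sum over 9 agents: 1/2 + 1/2 + 0/1 + 0/1 + 1/1 + 1/3 + 0/2 + 0/2 + 0/2 = 7/3; mean = 7/3 ÷ 9 = 7/27 = 0.259259… → 0.259.

0.259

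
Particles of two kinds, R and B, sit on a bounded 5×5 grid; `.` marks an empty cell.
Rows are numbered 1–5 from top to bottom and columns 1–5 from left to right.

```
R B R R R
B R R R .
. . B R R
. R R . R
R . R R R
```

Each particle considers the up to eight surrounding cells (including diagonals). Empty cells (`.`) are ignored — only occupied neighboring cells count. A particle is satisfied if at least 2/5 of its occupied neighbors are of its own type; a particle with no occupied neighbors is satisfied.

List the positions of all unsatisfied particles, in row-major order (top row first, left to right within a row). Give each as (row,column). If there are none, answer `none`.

(1,1), (1,2), (2,1), (3,3)

(1,1)R 1/3 not
(1,2)B 1/5 not
(1,3)R 4/5 satisfied
(1,4)R 4/4 satisfied
(1,5)R 2/2 satisfied
(2,1)B 1/3 not
(2,2)R 3/6 satisfied
(2,3)R 5/7 satisfied
(2,4)R 6/7 satisfied
(3,3)B 0/6 not
(3,4)R 5/6 satisfied
(3,5)R 3/3 satisfied
(4,2)R 3/4 satisfied
(4,3)R 4/5 satisfied
(4,5)R 4/4 satisfied
(5,1)R 1/1 satisfied
(5,3)R 3/3 satisfied
(5,4)R 4/4 satisfied
(5,5)R 2/2 satisfied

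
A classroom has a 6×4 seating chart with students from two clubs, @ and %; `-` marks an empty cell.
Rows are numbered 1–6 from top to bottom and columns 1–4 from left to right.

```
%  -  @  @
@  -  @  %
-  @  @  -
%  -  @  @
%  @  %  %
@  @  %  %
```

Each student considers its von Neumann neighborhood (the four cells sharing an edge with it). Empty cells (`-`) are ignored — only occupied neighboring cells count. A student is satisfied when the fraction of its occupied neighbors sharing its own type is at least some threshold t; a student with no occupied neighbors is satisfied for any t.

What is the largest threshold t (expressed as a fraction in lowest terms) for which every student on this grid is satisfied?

0/1

(1,1)% 0/1
(1,3)@ 2/2
(1,4)@ 1/2
(2,1)@ 0/1
(2,3)@ 2/3
(2,4)% 0/2
(3,2)@ 1/1
(3,3)@ 3/3
(4,1)% 1/1
(4,3)@ 2/3
(4,4)@ 1/2
(5,1)% 1/3
(5,2)@ 1/3
(5,3)% 2/4
(5,4)% 2/3
(6,1)@ 1/2
(6,2)@ 2/3
(6,3)% 2/3
(6,4)% 2/2
The smallest same-type fraction is 0/1 at (1,1), which reduces to 0/1. Any threshold above that leaves this student unsatisfied.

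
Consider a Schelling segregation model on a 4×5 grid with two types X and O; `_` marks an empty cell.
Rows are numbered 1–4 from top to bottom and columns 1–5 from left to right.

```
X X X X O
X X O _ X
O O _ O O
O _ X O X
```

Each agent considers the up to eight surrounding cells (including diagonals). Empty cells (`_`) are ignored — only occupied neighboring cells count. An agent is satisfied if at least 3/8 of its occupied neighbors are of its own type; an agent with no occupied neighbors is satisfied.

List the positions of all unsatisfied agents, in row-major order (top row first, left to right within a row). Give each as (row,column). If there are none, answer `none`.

(1,1)X 3/3 satisfied
(1,2)X 4/5 satisfied
(1,3)X 3/4 satisfied
(1,4)X 2/4 satisfied
(1,5)O 0/2 not
(2,1)X 3/5 satisfied
(2,2)X 4/7 satisfied
(2,3)O 2/6 not
(2,5)X 1/4 not
(3,1)O 2/4 satisfied
(3,2)O 3/6 satisfied
(3,4)O 3/6 satisfied
(3,5)O 2/4 satisfied
(4,1)O 2/2 satisfied
(4,3)X 0/3 not
(4,4)O 2/4 satisfied
(4,5)X 0/3 not

(1,5), (2,3), (2,5), (4,3), (4,5)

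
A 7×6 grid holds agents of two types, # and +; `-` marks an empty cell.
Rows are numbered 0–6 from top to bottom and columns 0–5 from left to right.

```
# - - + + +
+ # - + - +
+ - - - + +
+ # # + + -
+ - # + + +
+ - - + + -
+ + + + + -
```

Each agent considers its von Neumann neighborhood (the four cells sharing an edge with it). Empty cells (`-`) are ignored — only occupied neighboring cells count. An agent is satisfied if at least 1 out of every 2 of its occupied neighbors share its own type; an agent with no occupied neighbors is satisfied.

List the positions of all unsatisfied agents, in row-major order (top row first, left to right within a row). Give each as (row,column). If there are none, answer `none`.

(0,0), (1,0), (1,1)

Row 0: (0,0)# 0/1 ✗ · (0,3)+ 2/2 ✓ · (0,4)+ 2/2 ✓ · (0,5)+ 2/2 ✓
Row 1: (1,0)+ 1/3 ✗ · (1,1)# 0/1 ✗ · (1,3)+ 1/1 ✓ · (1,5)+ 2/2 ✓
Row 2: (2,0)+ 2/2 ✓ · (2,4)+ 2/2 ✓ · (2,5)+ 2/2 ✓
Row 3: (3,0)+ 2/3 ✓ · (3,1)# 1/2 ✓ · (3,2)# 2/3 ✓ · (3,3)+ 2/3 ✓ · (3,4)+ 3/3 ✓
Row 4: (4,0)+ 2/2 ✓ · (4,2)# 1/2 ✓ · (4,3)+ 3/4 ✓ · (4,4)+ 4/4 ✓ · (4,5)+ 1/1 ✓
Row 5: (5,0)+ 2/2 ✓ · (5,3)+ 3/3 ✓ · (5,4)+ 3/3 ✓
Row 6: (6,0)+ 2/2 ✓ · (6,1)+ 2/2 ✓ · (6,2)+ 2/2 ✓ · (6,3)+ 3/3 ✓ · (6,4)+ 2/2 ✓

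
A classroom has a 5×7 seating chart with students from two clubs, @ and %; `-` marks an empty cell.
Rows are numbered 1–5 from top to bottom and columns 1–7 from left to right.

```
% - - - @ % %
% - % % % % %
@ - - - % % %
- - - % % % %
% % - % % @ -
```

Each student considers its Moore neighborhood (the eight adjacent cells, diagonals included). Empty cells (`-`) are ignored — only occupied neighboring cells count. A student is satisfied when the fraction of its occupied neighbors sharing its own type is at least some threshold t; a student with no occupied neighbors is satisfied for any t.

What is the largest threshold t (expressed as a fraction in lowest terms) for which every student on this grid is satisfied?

0/1

(1,1)% 1/1
(1,5)@ 0/4
(1,6)% 4/5
(1,7)% 3/3
(2,1)% 1/2
(2,3)% 1/1
(2,4)% 3/4
(2,5)% 5/6
(2,6)% 7/8
(2,7)% 5/5
(3,1)@ 0/1
(3,5)% 7/7
(3,6)% 8/8
(3,7)% 5/5
(4,4)% 4/4
(4,5)% 6/7
(4,6)% 6/7
(4,7)% 3/4
(5,1)% 1/1
(5,2)% 1/1
(5,4)% 3/3
(5,5)% 4/5
(5,6)@ 0/4
The smallest same-type fraction is 0/4 at (1,5), which reduces to 0/1. Any threshold above that leaves this student unsatisfied.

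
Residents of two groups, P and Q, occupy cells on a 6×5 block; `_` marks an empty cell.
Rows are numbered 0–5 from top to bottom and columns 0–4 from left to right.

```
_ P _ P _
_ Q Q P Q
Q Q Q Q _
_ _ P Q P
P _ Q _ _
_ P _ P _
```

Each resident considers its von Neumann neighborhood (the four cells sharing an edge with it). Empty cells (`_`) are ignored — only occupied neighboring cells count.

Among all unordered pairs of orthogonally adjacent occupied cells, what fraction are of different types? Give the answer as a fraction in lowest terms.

1/2

Scan each occupied cell's neighbors to the right and below so each pair is counted once.
Row 0: P(0,1)–Q(1,1)≠ P(0,3)–P(1,3)=  → 1/2 unlike.
Row 1: Q(1,1)–Q(1,2)= Q(1,1)–Q(2,1)= Q(1,2)–P(1,3)≠ Q(1,2)–Q(2,2)= P(1,3)–Q(1,4)≠ P(1,3)–Q(2,3)≠  → 3/6 unlike.
Row 2: Q(2,0)–Q(2,1)= Q(2,1)–Q(2,2)= Q(2,2)–Q(2,3)= Q(2,2)–P(3,2)≠ Q(2,3)–Q(3,3)=  → 1/5 unlike.
Row 3: P(3,2)–Q(3,3)≠ P(3,2)–Q(4,2)≠ Q(3,3)–P(3,4)≠  → 3/3 unlike.
Total adjacent occupied pairs: 16; unlike-type pairs: 8.
8/16 reduces to 1/2.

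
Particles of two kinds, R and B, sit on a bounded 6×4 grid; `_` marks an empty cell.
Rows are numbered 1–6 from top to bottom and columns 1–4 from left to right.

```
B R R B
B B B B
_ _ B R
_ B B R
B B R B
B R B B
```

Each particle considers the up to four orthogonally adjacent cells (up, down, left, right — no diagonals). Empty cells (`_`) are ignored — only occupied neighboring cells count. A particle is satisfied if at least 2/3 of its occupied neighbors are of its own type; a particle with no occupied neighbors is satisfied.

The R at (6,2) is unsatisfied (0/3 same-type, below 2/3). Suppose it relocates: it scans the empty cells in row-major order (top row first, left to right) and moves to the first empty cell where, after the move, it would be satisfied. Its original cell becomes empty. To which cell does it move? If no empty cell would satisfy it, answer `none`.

none

Vacating (6,2). Empty cells in order:
  (3,1): 0/1 same-type → still unsatisfied.
  (3,2): 0/3 same-type → still unsatisfied.
  (4,1): 0/2 same-type → still unsatisfied.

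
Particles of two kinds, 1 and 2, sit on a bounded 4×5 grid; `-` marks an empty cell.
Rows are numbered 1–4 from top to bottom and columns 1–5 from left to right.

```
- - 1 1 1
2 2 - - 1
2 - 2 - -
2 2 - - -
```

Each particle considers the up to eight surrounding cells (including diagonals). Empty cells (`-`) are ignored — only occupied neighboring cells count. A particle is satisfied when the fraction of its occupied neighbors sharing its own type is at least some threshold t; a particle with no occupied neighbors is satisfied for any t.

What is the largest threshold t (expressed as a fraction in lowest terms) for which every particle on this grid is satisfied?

1/2

Row 1: (1,3)1 1/2 · (1,4)1 3/3 · (1,5)1 2/2
Row 2: (2,1)2 2/2 · (2,2)2 3/4 · (2,5)1 2/2
Row 3: (3,1)2 4/4 · (3,3)2 2/2
Row 4: (4,1)2 2/2 · (4,2)2 3/3
The smallest same-type fraction is 1/2 at (1,3), which reduces to 1/2. Any threshold above that leaves this particle unsatisfied.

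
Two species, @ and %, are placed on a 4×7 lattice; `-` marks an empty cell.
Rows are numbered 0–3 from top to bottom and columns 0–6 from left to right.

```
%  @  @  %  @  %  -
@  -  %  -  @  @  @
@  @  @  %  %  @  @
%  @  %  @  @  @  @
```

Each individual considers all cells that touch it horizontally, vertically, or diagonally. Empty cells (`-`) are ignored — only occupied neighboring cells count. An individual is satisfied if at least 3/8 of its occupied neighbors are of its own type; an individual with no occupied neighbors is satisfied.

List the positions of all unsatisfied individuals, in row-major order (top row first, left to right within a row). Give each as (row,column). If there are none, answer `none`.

(0,0), (0,2), (0,3), (0,5), (1,2), (2,4), (3,0), (3,2)

Row 0: (0,0)% 0/2 unhappy · (0,1)@ 2/4 ok · (0,2)@ 1/3 unhappy · (0,3)% 1/4 unhappy · (0,4)@ 2/4 ok · (0,5)% 0/4 unhappy
Row 1: (1,0)@ 3/4 ok · (1,2)% 2/6 unhappy · (1,4)@ 3/7 ok · (1,5)@ 5/7 ok · (1,6)@ 3/4 ok
Row 2: (2,0)@ 3/4 ok · (2,1)@ 4/7 ok · (2,2)@ 3/6 ok · (2,3)% 3/7 ok · (2,4)% 1/7 unhappy · (2,5)@ 7/8 ok · (2,6)@ 5/5 ok
Row 3: (3,0)% 0/3 unhappy · (3,1)@ 3/5 ok · (3,2)% 1/5 unhappy · (3,3)@ 2/5 ok · (3,4)@ 3/5 ok · (3,5)@ 4/5 ok · (3,6)@ 3/3 ok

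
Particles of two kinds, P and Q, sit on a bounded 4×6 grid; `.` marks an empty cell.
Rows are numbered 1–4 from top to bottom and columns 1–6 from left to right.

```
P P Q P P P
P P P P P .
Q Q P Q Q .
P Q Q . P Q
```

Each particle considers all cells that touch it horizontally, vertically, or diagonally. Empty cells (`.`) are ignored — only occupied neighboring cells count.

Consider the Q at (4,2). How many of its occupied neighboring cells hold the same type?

Occupied neighbors of (4,2): (3,1)=Q, (3,2)=Q, (3,3)=P, (4,1)=P, (4,3)=Q.
Same type (Q): 3 of 5.

3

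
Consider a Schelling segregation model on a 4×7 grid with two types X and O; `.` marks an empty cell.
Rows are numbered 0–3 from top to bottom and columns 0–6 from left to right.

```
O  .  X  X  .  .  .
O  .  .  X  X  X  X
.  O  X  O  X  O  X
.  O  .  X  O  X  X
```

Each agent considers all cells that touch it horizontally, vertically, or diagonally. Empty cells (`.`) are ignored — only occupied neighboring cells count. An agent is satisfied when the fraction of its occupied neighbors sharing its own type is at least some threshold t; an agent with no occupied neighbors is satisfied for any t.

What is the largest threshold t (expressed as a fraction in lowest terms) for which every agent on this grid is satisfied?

Row 0: (0,0)O 1/1 · (0,2)X 2/2 · (0,3)X 3/3
Row 1: (1,0)O 2/2 · (1,3)X 5/6 · (1,4)X 4/6 · (1,5)X 4/5 · (1,6)X 2/3
Row 2: (2,1)O 2/3 · (2,2)X 2/5 · (2,3)O 1/6 · (2,4)X 5/8 · (2,5)O 1/8 · (2,6)X 4/5
Row 3: (3,1)O 1/2 · (3,3)X 2/4 · (3,4)O 2/5 · (3,5)X 3/5 · (3,6)X 2/3
The smallest same-type fraction is 1/8 at (2,5), which reduces to 1/8. Any threshold above that leaves this agent unsatisfied.

1/8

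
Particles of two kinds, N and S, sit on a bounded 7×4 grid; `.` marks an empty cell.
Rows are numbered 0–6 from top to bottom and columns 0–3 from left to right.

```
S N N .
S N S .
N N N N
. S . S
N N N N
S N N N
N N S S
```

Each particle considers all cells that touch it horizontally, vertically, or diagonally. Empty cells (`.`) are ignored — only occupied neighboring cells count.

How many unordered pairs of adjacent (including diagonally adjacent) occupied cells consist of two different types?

Scan each occupied cell's neighbors to the right and below (and the two forward diagonals) so each pair is counted once.
From row 0: 5 unlike of 9 pairs (running 5/9).
From row 1: 7 unlike of 10 pairs (running 12/19).
From row 2: 5 unlike of 8 pairs (running 17/27).
From row 3: 5 unlike of 5 pairs (running 22/32).
From row 4: 2 unlike of 13 pairs (running 24/45).
From row 5: 8 unlike of 13 pairs (running 32/58).
From row 6: 1 unlike of 3 pairs (running 33/61).
Total adjacent occupied pairs: 61; unlike-type pairs: 33.

33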